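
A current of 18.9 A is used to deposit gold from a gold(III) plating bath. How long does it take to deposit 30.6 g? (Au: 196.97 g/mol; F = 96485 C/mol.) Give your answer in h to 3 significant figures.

n(Au) = 30.6 / 196.97 = 0.1554 mol
Au³⁺ + 3e⁻ → Au, so n(e⁻) = 3 × 0.1554 = 0.4662 mol
Q = 0.4662 × 96485 = 44980 C
t = Q / I = 44980 / 18.9 = 2380 s = 0.661 h

0.661 h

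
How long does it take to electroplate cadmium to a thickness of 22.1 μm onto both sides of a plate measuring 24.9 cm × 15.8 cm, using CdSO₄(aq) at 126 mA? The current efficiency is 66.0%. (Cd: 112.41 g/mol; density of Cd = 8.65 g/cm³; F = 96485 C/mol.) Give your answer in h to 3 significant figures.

Plated area = 2 × 24.9 × 15.8 = 786.8 cm²
Volume = 786.8 × 22.1×10⁻⁴ cm = 1.739 cm³
m(Cd) = 1.739 × 8.65 = 15.04 g
n(Cd) = 15.04 / 112.41 = 0.1338 mol; n(e⁻) = 2 × 0.1338 = 0.2676 mol
Q = 0.2676 × 96485 / 0.660 = 39120 C
t = 39120 / 0.126 = 3.105×10^5 s = 86.3 h

86.3 h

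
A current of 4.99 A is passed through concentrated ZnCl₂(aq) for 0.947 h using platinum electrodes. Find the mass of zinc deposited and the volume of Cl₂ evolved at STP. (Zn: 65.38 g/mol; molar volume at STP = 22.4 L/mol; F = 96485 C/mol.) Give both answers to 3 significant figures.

Q = 4.99 × 3409.2 = 17010 C; n(e⁻) = 17010 / 96485 = 0.1763 mol
Cathode: Zn²⁺ + 2e⁻ → Zn → n(Zn) = 0.1763/2 = 0.08815 mol → 5.76 g
Anode: 2Cl⁻ → Cl₂ + 2e⁻ → n(Cl₂) = 0.1763/2 = 0.08815 mol → 1.97 L

5.76 g Zn; 1.97 L Cl₂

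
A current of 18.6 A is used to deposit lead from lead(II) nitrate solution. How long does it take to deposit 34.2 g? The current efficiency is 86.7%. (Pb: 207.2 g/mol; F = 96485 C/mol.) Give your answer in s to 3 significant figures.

1980 s

n(Pb) = 34.2 / 207.2 = 0.1651 mol
Pb²⁺ + 2e⁻ → Pb, so n(e⁻) = 2 × 0.1651 = 0.3302 mol
Q = 0.3302 × 96485 / 0.867 = 36750 C
t = Q / I = 36750 / 18.6 = 1976 s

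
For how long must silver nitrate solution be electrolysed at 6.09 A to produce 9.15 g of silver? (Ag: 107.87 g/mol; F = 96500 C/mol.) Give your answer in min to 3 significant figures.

n(Ag) = 9.15 / 107.87 = 0.08482 mol
Ag⁺ + e⁻ → Ag, so n(e⁻) = 0.08482 mol
Q = 0.08482 × 96500 = 8185 C
t = Q / I = 8185 / 6.09 = 1344 s = 22.4 min

22.4 min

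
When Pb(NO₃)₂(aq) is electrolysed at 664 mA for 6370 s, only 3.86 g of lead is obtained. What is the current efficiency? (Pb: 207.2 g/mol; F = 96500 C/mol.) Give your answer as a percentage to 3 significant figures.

Q = 0.664 × 6370 = 4230 C
n(e⁻) = 4230 / 96500 = 0.04383 mol
Pb²⁺ + 2e⁻ → Pb, so theoretical n(Pb) = 0.02192 mol → 4.542 g
Efficiency = 3.86 / 4.542 = 0.8498 = 85.0%

85.0%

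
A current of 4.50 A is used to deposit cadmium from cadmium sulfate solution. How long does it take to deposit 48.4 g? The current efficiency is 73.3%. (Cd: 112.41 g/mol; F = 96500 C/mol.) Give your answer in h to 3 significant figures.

7.00 h

n(Cd) = 48.4 / 112.41 = 0.4306 mol
Cd²⁺ + 2e⁻ → Cd, so n(e⁻) = 2 × 0.4306 = 0.8612 mol
Q = 0.8612 × 96500 / 0.733 = 1.134×10^5 C
t = Q / I = 1.134×10^5 / 4.50 = 25200 s = 7.00 h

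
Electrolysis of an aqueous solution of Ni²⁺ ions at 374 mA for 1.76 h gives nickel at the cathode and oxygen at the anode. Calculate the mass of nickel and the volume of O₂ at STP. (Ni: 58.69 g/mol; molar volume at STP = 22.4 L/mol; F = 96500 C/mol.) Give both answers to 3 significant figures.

Q = 0.374 × 6336 = 2370 C; n(e⁻) = 2370 / 96500 = 0.02456 mol
Cathode: Ni²⁺ + 2e⁻ → Ni → n(Ni) = 0.02456/2 = 0.01228 mol → 0.721 g
Anode: 2H₂O → O₂ + 4H⁺ + 4e⁻ → n(O₂) = 0.02456/4 = 0.006140 mol → 0.138 L

0.721 g Ni; 0.138 L O₂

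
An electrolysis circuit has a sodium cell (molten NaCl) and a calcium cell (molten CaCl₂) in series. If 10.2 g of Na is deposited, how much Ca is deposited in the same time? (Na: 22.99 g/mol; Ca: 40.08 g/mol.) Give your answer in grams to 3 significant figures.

n(Na) = 10.2 / 22.99 = 0.4437 mol
Na⁺ + e⁻ → Na, so n(e⁻) = 0.4437 mol
Same current for the same time ⇒ same n(e⁻) = 0.4437 mol in both cells.
Ca²⁺ + 2e⁻ → Ca, so n(Ca) = 0.4437 / 2 = 0.2219 mol
m(Ca) = 0.2219 × 40.08 = 8.89 g

8.89 g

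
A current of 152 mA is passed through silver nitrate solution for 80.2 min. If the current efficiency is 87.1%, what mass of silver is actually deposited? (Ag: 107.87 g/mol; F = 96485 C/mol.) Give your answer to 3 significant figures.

Q = 0.152 × 4812 = 731.4 C
n(e⁻) = 731.4 / 96485 = 0.007580 mol
Ag⁺ + e⁻ → Ag, so theoretical m(Ag) = 0.007580 × 107.87 = 0.8177 g
Actual mass = 87.1% × 0.8177 = 0.712 g

0.712 g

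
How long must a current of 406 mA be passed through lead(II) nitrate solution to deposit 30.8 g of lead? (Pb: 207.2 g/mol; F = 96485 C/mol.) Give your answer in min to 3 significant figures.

n(Pb) = 30.8 / 207.2 = 0.1486 mol
Pb²⁺ + 2e⁻ → Pb, so n(e⁻) = 2 × 0.1486 = 0.2972 mol
Q = 0.2972 × 96485 = 28680 C
t = Q / I = 28680 / 0.406 = 70640 s = 1180 min

1180 min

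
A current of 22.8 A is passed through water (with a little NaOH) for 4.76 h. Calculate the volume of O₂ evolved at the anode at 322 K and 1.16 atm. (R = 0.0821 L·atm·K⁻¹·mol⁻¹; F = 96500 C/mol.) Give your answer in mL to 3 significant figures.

Q = It = 22.8 × 17136 = 3.907×10^5 C
Moles of electrons = 3.907×10^5 / 96500 = 4.049 mol
2H₂O → O₂ + 4H⁺ + 4e⁻, so n(O₂) = 4.049 / 4 = 1.012 mol
V = nRT/P = 1.012 × 0.0821 × 322 / 1.16 = 23.06 L
= 23100 mL

23100 mL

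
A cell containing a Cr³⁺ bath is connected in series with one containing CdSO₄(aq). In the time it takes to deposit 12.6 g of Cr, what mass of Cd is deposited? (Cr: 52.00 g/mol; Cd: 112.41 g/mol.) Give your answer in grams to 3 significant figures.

n(Cr) = 12.6 / 52.00 = 0.2423 mol
Cr³⁺ + 3e⁻ → Cr, so n(e⁻) = 3 × 0.2423 = 0.7269 mol
Since the cells are in series, n(e⁻) in the Cd cell is also 0.7269 mol.
Cd²⁺ + 2e⁻ → Cd, so n(Cd) = 0.7269 / 2 = 0.3635 mol
m(Cd) = 0.3635 × 112.41 = 40.9 g

40.9 g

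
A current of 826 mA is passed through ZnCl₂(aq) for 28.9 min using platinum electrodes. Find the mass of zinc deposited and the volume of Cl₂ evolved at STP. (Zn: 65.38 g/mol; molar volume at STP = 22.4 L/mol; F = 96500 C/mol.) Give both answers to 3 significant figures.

Q = 0.826 × 1734 = 1432 C; n(e⁻) = 1432 / 96500 = 0.01484 mol
Cathode: Zn²⁺ + 2e⁻ → Zn → n(Zn) = 0.01484/2 = 0.007420 mol → 0.485 g
Anode: 2Cl⁻ → Cl₂ + 2e⁻ → n(Cl₂) = 0.01484/2 = 0.007420 mol → 0.166 L

0.485 g Zn; 0.166 L Cl₂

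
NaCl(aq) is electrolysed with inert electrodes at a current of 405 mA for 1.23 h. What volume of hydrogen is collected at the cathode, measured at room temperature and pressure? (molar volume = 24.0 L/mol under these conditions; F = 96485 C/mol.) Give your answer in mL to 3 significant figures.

223 mL

Q = 0.405 A × 4428 s = 1793 C
n(e⁻) = Q/F = 1793/96485 = 0.01858 mol
2H⁺ + 2e⁻ → H₂, so n(H₂) = 0.01858 / 2 = 0.009290 mol
V = 0.009290 × 24.0 = 0.2230 L
= 223 mL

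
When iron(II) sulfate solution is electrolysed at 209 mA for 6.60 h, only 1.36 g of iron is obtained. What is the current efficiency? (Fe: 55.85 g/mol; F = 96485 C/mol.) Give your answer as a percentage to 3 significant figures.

Q = 0.209 × 23760 = 4966 C
n(e⁻) = 4966 / 96485 = 0.05147 mol
Fe²⁺ + 2e⁻ → Fe, so theoretical n(Fe) = 0.02574 mol → 1.438 g
Efficiency = 1.36 / 1.438 = 0.9458 = 94.6%

94.6%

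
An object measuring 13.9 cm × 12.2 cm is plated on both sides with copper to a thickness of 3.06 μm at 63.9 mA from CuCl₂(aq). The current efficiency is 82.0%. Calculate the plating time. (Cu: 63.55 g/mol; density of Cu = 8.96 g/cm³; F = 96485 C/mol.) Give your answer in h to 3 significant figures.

15.0 h

Plated area = 2 × 13.9 × 12.2 = 339.2 cm²
Volume = 339.2 × 3.06×10⁻⁴ cm = 0.1038 cm³
m(Cu) = 0.1038 × 8.96 = 0.9300 g
n(Cu) = 0.9300 / 63.55 = 0.01463 mol; n(e⁻) = 2 × 0.01463 = 0.02926 mol
Q = 0.02926 × 96485 / 0.820 = 3443 C
t = 3443 / 0.0639 = 53880 s = 15.0 h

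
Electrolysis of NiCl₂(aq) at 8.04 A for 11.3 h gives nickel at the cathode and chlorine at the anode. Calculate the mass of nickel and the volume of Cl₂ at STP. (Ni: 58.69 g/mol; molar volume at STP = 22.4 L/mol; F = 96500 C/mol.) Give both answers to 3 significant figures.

Q = 8.04 × 40680 = 3.271×10^5 C; n(e⁻) = 3.271×10^5 / 96500 = 3.390 mol
Cathode: Ni²⁺ + 2e⁻ → Ni → n(Ni) = 3.390/2 = 1.695 mol → 99.5 g
Anode: 2Cl⁻ → Cl₂ + 2e⁻ → n(Cl₂) = 3.390/2 = 1.695 mol → 38.0 L

99.5 g Ni; 38.0 L Cl₂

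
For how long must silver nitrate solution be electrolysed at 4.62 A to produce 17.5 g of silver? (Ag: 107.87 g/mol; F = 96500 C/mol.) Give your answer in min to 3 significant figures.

56.5 min

n(Ag) = 17.5 / 107.87 = 0.1622 mol
Ag⁺ + e⁻ → Ag, so n(e⁻) = 0.1622 mol
Q = 0.1622 × 96500 = 15650 C
t = Q / I = 15650 / 4.62 = 3387 s = 56.5 min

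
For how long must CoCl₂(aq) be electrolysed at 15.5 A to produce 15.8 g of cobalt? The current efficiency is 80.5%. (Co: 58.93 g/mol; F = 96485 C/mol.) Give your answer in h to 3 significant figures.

1.15 h

n(Co) = 15.8 / 58.93 = 0.2681 mol
Co²⁺ + 2e⁻ → Co, so n(e⁻) = 2 × 0.2681 = 0.5362 mol
Q = 0.5362 × 96485 / 0.805 = 64270 C
t = Q / I = 64270 / 15.5 = 4146 s = 1.15 h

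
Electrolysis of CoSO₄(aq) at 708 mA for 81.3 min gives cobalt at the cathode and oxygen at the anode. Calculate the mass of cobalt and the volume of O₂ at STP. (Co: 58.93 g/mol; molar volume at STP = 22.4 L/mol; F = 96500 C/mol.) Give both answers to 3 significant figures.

Q = 0.708 × 4878 = 3454 C; n(e⁻) = 3454 / 96500 = 0.03579 mol
Cathode: Co²⁺ + 2e⁻ → Co → n(Co) = 0.03579/2 = 0.01790 mol → 1.05 g
Anode: 2H₂O → O₂ + 4H⁺ + 4e⁻ → n(O₂) = 0.03579/4 = 0.008948 mol → 0.200 L

1.05 g Co; 0.200 L O₂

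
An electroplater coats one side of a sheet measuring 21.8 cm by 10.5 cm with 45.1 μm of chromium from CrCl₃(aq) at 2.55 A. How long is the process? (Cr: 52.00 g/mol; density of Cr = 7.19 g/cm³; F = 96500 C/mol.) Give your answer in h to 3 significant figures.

Plated area = 21.8 × 10.5 = 228.9 cm²
Volume = 228.9 × 45.1×10⁻⁴ cm = 1.032 cm³
m(Cr) = 1.032 × 7.19 = 7.420 g
n(Cr) = 7.420 / 52.00 = 0.1427 mol; n(e⁻) = 3 × 0.1427 = 0.4281 mol
Q = 0.4281 × 96500 = 41310 C
t = 41310 / 2.55 = 16200 s = 4.50 h

4.50 h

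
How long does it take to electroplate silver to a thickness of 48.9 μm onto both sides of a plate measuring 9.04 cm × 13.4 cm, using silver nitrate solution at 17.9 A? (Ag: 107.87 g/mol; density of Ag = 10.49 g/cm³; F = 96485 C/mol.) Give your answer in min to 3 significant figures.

10.4 min

Plated area = 2 × 9.04 × 13.4 = 242.3 cm²
Volume = 242.3 × 48.9×10⁻⁴ cm = 1.185 cm³
m(Ag) = 1.185 × 10.49 = 12.43 g
n(Ag) = 12.43 / 107.87 = 0.1152 mol; n(e⁻) = 0.1152 mol
Q = 0.1152 × 96485 = 11120 C
t = 11120 / 17.9 = 621.2 s = 10.4 min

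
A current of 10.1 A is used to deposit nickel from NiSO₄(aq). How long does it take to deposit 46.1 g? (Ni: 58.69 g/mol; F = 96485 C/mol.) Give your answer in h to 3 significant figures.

4.17 h

n(Ni) = 46.1 / 58.69 = 0.7855 mol
Ni²⁺ + 2e⁻ → Ni, so n(e⁻) = 2 × 0.7855 = 1.571 mol
Q = 1.571 × 96485 = 1.516×10^5 C
t = Q / I = 1.516×10^5 / 10.1 = 15010 s = 4.17 h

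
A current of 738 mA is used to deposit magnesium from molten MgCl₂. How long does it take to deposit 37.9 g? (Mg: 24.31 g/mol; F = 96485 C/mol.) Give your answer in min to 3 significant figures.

6790 min

n(Mg) = 37.9 / 24.31 = 1.559 mol
Mg²⁺ + 2e⁻ → Mg, so n(e⁻) = 2 × 1.559 = 3.118 mol
Q = 3.118 × 96485 = 3.008×10^5 C
t = Q / I = 3.008×10^5 / 0.738 = 4.076×10^5 s = 6790 min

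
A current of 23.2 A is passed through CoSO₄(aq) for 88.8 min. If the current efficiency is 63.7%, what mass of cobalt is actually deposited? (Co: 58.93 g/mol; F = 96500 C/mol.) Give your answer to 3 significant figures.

24.0 g

Q = 23.2 × 5328 = 1.236×10^5 C
n(e⁻) = 1.236×10^5 / 96500 = 1.281 mol
Co²⁺ + 2e⁻ → Co, so theoretical m(Co) = 0.6405 × 58.93 = 37.74 g
Actual mass = 63.7% × 37.74 = 24.0 g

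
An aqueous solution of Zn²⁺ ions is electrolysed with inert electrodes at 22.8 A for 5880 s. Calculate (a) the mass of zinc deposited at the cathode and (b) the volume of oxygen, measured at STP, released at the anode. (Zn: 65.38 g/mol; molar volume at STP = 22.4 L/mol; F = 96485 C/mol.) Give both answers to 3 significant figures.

Q = 22.8 × 5880 = 1.341×10^5 C; n(e⁻) = 1.341×10^5 / 96485 = 1.390 mol
Cathode: Zn²⁺ + 2e⁻ → Zn → n(Zn) = 1.390/2 = 0.6950 mol → 45.4 g
Anode: 2H₂O → O₂ + 4H⁺ + 4e⁻ → n(O₂) = 1.390/4 = 0.3475 mol → 7.78 L

45.4 g Zn; 7.78 L O₂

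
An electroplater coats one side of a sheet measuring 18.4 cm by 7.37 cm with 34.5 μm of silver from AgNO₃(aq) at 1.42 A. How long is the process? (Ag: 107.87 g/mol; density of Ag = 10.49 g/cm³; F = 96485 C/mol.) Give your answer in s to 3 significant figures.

Plated area = 18.4 × 7.37 = 135.6 cm²
Volume = 135.6 × 34.5×10⁻⁴ cm = 0.4678 cm³
m(Ag) = 0.4678 × 10.49 = 4.907 g
n(Ag) = 4.907 / 107.87 = 0.04549 mol; n(e⁻) = 0.04549 mol
Q = 0.04549 × 96485 = 4389 C
t = 4389 / 1.42 = 3091 s

3090 s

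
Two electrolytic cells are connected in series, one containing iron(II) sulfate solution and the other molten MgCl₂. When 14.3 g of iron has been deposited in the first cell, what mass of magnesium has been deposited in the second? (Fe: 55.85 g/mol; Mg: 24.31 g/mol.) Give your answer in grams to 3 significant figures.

n(Fe) = 14.3 / 55.85 = 0.2560 mol
Fe²⁺ + 2e⁻ → Fe, so n(e⁻) = 2 × 0.2560 = 0.5120 mol
The cells are in series, so the same charge (and hence the same n(e⁻) = 0.5120 mol) passes through both.
Mg²⁺ + 2e⁻ → Mg, so n(Mg) = 0.5120 / 2 = 0.2560 mol
m(Mg) = 0.2560 × 24.31 = 6.22 g

6.22 g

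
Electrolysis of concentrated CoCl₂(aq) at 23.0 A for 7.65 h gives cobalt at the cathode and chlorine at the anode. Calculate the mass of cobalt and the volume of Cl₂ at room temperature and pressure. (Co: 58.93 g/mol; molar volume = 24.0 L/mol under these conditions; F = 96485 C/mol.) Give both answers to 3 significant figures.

Q = 23.0 × 27540 = 6.334×10^5 C; n(e⁻) = 6.334×10^5 / 96485 = 6.565 mol
Cathode: Co²⁺ + 2e⁻ → Co → n(Co) = 6.565/2 = 3.283 mol → 193 g
Anode: 2Cl⁻ → Cl₂ + 2e⁻ → n(Cl₂) = 6.565/2 = 3.283 mol → 78.8 L

193 g Co; 78.8 L Cl₂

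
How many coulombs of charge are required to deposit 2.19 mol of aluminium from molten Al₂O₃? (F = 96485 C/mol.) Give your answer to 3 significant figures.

6.34×10^5 C

Al³⁺ + 3e⁻ → Al, so n(e⁻) = 3 × 2.19 = 6.570 mol
Q = 6.570 × 96485 = 6.339×10^5 C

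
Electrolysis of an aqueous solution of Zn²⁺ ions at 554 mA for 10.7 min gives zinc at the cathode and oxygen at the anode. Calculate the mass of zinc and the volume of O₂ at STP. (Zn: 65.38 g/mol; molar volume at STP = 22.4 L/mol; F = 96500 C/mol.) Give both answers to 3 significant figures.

0.120 g Zn; 0.0206 L O₂

Q = 0.554 × 642 = 355.7 C; n(e⁻) = 355.7 / 96500 = 0.003686 mol
Cathode: Zn²⁺ + 2e⁻ → Zn → n(Zn) = 0.003686/2 = 0.001843 mol → 0.120 g
Anode: 2H₂O → O₂ + 4H⁺ + 4e⁻ → n(O₂) = 0.003686/4 = 9.215×10^-4 mol → 0.0206 L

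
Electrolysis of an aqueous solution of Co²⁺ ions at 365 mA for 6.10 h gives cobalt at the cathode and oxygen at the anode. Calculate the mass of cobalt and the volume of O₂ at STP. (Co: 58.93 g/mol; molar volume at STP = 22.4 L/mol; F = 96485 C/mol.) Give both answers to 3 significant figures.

Q = 0.365 × 21960 = 8015 C; n(e⁻) = 8015 / 96485 = 0.08307 mol
Cathode: Co²⁺ + 2e⁻ → Co → n(Co) = 0.08307/2 = 0.04154 mol → 2.45 g
Anode: 2H₂O → O₂ + 4H⁺ + 4e⁻ → n(O₂) = 0.08307/4 = 0.02077 mol → 0.465 L

2.45 g Co; 0.465 L O₂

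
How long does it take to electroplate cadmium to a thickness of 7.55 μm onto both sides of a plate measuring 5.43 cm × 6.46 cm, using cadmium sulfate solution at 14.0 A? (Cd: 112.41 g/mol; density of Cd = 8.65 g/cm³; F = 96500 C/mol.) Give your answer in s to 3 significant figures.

56.2 s

Plated area = 2 × 5.43 × 6.46 = 70.16 cm²
Volume = 70.16 × 7.55×10⁻⁴ cm = 0.05297 cm³
m(Cd) = 0.05297 × 8.65 = 0.4582 g
n(Cd) = 0.4582 / 112.41 = 0.004076 mol; n(e⁻) = 2 × 0.004076 = 0.008152 mol
Q = 0.008152 × 96500 = 786.7 C
t = 786.7 / 14.0 = 56.19 s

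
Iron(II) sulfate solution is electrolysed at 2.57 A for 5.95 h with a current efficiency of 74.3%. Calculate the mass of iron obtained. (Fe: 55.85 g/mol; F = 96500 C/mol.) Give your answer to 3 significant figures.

Q = 2.57 × 21420 = 55050 C
n(e⁻) = 55050 / 96500 = 0.5705 mol
Fe²⁺ + 2e⁻ → Fe, so theoretical m(Fe) = 0.2853 × 55.85 = 15.93 g
Actual mass = 74.3% × 15.93 = 11.8 g

11.8 g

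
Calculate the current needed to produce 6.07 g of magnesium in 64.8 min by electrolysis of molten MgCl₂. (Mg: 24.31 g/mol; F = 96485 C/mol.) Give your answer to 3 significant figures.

n(Mg) = 6.07 / 24.31 = 0.2497 mol
Mg²⁺ + 2e⁻ → Mg, so n(e⁻) = 2 × 0.2497 = 0.4994 mol
Q = 0.4994 × 96485 = 48180 C
I = Q / t = 48180 / 3888 s = 12.4 A

12.4 A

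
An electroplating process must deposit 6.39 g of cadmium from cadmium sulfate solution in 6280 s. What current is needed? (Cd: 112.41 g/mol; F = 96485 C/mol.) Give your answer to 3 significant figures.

1.75 A

n(Cd) = 6.39 / 112.41 = 0.05685 mol
Cd²⁺ + 2e⁻ → Cd, so n(e⁻) = 2 × 0.05685 = 0.1137 mol
Q = 0.1137 × 96485 = 10970 C
I = Q / t = 10970 / 6280 s = 1.75 A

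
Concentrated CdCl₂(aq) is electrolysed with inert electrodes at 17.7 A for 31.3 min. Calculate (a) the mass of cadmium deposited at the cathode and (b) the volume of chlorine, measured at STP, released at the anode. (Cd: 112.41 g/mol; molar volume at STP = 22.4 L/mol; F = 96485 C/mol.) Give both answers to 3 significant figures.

19.4 g Cd; 3.86 L Cl₂

Q = 17.7 × 1878 = 33240 C; n(e⁻) = 33240 / 96485 = 0.3445 mol
Cathode: Cd²⁺ + 2e⁻ → Cd → n(Cd) = 0.3445/2 = 0.1723 mol → 19.4 g
Anode: 2Cl⁻ → Cl₂ + 2e⁻ → n(Cl₂) = 0.3445/2 = 0.1723 mol → 3.86 L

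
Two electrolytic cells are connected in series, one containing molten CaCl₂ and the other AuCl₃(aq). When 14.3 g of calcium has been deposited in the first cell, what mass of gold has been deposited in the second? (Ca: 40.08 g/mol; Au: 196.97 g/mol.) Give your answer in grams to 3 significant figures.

n(Ca) = 14.3 / 40.08 = 0.3568 mol
Ca²⁺ + 2e⁻ → Ca, so n(e⁻) = 2 × 0.3568 = 0.7136 mol
In series, the same 0.7136 mol of electrons flows through the second cell.
Au³⁺ + 3e⁻ → Au, so n(Au) = 0.7136 / 3 = 0.2379 mol
m(Au) = 0.2379 × 196.97 = 46.9 g

46.9 g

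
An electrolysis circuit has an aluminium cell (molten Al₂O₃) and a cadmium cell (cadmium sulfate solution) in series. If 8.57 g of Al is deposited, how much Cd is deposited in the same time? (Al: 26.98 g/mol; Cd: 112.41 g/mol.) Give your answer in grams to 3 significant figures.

53.6 g

n(Al) = 8.57 / 26.98 = 0.3176 mol
Al³⁺ + 3e⁻ → Al, so n(e⁻) = 3 × 0.3176 = 0.9528 mol
The cells are in series, so the same charge (and hence the same n(e⁻) = 0.9528 mol) passes through both.
Cd²⁺ + 2e⁻ → Cd, so n(Cd) = 0.9528 / 2 = 0.4764 mol
m(Cd) = 0.4764 × 112.41 = 53.6 g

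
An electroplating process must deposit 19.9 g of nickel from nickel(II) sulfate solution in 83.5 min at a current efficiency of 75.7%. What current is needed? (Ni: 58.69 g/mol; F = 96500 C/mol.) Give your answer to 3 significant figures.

17.3 A

n(Ni) = 19.9 / 58.69 = 0.3391 mol
Ni²⁺ + 2e⁻ → Ni, so n(e⁻) = 2 × 0.3391 = 0.6782 mol
Q = 0.6782 × 96500 / 0.757 = 86450 C
I = Q / t = 86450 / 5010 s = 17.3 A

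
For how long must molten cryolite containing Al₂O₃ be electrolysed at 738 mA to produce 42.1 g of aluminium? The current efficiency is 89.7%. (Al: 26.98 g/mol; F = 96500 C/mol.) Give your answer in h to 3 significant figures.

n(Al) = 42.1 / 26.98 = 1.560 mol
Al³⁺ + 3e⁻ → Al, so n(e⁻) = 3 × 1.560 = 4.680 mol
Q = 4.680 × 96500 / 0.897 = 5.035×10^5 C
t = Q / I = 5.035×10^5 / 0.738 = 6.822×10^5 s = 190 h

190 h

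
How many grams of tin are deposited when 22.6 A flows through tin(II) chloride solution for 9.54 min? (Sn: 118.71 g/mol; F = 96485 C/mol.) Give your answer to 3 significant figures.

Q = 22.6 A × 572.4 s = 12940 C
n(e⁻) = Q/F = 12940/96485 = 0.1341 mol
Sn²⁺ + 2e⁻ → Sn, so n(Sn) = 0.1341 / 2 = 0.06705 mol
m = 0.06705 × 118.71 = 7.96 g

7.96 g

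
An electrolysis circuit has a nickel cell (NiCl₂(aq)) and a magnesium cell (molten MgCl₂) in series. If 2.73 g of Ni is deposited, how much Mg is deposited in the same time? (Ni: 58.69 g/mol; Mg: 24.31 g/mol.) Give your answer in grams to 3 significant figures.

1.13 g

n(Ni) = 2.73 / 58.69 = 0.04652 mol
Ni²⁺ + 2e⁻ → Ni, so n(e⁻) = 2 × 0.04652 = 0.09304 mol
Same current for the same time ⇒ same n(e⁻) = 0.09304 mol in both cells.
Mg²⁺ + 2e⁻ → Mg, so n(Mg) = 0.09304 / 2 = 0.04652 mol
m(Mg) = 0.04652 × 24.31 = 1.13 g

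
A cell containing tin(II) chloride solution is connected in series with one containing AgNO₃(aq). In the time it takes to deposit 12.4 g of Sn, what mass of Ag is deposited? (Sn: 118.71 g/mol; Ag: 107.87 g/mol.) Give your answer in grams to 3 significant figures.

22.5 g

n(Sn) = 12.4 / 118.71 = 0.1045 mol
Sn²⁺ + 2e⁻ → Sn, so n(e⁻) = 2 × 0.1045 = 0.2090 mol
Since the cells are in series, n(e⁻) in the Ag cell is also 0.2090 mol.
Ag⁺ + e⁻ → Ag, so n(Ag) = 0.2090 mol
m(Ag) = 0.2090 × 107.87 = 22.5 g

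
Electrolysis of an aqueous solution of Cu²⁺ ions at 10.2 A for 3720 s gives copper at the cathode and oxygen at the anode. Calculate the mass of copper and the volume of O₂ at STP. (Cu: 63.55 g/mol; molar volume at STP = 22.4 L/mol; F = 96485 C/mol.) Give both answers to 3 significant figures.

Q = 10.2 × 3720 = 37940 C; n(e⁻) = 37940 / 96485 = 0.3932 mol
Cathode: Cu²⁺ + 2e⁻ → Cu → n(Cu) = 0.3932/2 = 0.1966 mol → 12.5 g
Anode: 2H₂O → O₂ + 4H⁺ + 4e⁻ → n(O₂) = 0.3932/4 = 0.09830 mol → 2.20 L

12.5 g Cu; 2.20 L O₂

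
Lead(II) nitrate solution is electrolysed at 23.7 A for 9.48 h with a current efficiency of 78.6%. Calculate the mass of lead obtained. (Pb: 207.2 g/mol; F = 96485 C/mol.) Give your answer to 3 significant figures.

683 g

Q = 23.7 × 34128 = 8.088×10^5 C
n(e⁻) = 8.088×10^5 / 96485 = 8.383 mol
Pb²⁺ + 2e⁻ → Pb, so theoretical m(Pb) = 4.192 × 207.2 = 868.6 g
Actual mass = 78.6% × 868.6 = 683 g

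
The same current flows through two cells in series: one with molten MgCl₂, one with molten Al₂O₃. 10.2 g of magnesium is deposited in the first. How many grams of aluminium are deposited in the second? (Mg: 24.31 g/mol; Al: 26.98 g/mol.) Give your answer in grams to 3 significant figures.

7.55 g

n(Mg) = 10.2 / 24.31 = 0.4196 mol
Mg²⁺ + 2e⁻ → Mg, so n(e⁻) = 2 × 0.4196 = 0.8392 mol
The cells are in series, so the same charge (and hence the same n(e⁻) = 0.8392 mol) passes through both.
Al³⁺ + 3e⁻ → Al, so n(Al) = 0.8392 / 3 = 0.2797 mol
m(Al) = 0.2797 × 26.98 = 7.55 g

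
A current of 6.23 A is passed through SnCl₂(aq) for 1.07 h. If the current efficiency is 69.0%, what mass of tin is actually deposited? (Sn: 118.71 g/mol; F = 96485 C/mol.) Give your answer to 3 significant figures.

10.2 g

Q = 6.23 × 3852 = 24000 C
n(e⁻) = 24000 / 96485 = 0.2487 mol
Sn²⁺ + 2e⁻ → Sn, so theoretical m(Sn) = 0.1244 × 118.71 = 14.77 g
Actual mass = 69.0% × 14.77 = 10.2 g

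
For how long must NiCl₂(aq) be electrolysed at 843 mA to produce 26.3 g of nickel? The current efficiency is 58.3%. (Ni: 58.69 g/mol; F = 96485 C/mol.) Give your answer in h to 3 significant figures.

n(Ni) = 26.3 / 58.69 = 0.4481 mol
Ni²⁺ + 2e⁻ → Ni, so n(e⁻) = 2 × 0.4481 = 0.8962 mol
Q = 0.8962 × 96485 / 0.583 = 1.483×10^5 C
t = Q / I = 1.483×10^5 / 0.843 = 1.759×10^5 s = 48.9 h

48.9 h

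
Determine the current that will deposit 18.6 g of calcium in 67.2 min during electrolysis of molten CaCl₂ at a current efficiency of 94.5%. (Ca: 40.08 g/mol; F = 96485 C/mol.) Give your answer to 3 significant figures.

23.5 A

n(Ca) = 18.6 / 40.08 = 0.4641 mol
Ca²⁺ + 2e⁻ → Ca, so n(e⁻) = 2 × 0.4641 = 0.9282 mol
Q = 0.9282 × 96485 / 0.945 = 94770 C
I = Q / t = 94770 / 4032 s = 23.5 A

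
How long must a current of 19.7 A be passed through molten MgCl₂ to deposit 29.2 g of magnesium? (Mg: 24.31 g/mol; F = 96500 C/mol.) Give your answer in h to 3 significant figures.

n(Mg) = 29.2 / 24.31 = 1.201 mol
Mg²⁺ + 2e⁻ → Mg, so n(e⁻) = 2 × 1.201 = 2.402 mol
Q = 2.402 × 96500 = 2.318×10^5 C
t = Q / I = 2.318×10^5 / 19.7 = 11770 s = 3.27 h

3.27 h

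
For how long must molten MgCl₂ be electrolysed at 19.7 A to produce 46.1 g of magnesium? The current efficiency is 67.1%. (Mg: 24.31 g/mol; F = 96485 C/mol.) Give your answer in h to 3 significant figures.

7.69 h

n(Mg) = 46.1 / 24.31 = 1.896 mol
Mg²⁺ + 2e⁻ → Mg, so n(e⁻) = 2 × 1.896 = 3.792 mol
Q = 3.792 × 96485 / 0.671 = 5.453×10^5 C
t = Q / I = 5.453×10^5 / 19.7 = 27680 s = 7.69 h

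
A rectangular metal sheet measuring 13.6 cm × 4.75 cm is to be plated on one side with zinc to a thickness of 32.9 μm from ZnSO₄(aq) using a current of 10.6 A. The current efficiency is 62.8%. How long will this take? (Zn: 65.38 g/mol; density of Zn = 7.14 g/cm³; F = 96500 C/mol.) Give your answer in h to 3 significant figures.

0.187 h

Plated area = 13.6 × 4.75 = 64.60 cm²
Volume = 64.60 × 32.9×10⁻⁴ cm = 0.2125 cm³
m(Zn) = 0.2125 × 7.14 = 1.517 g
n(Zn) = 1.517 / 65.38 = 0.02320 mol; n(e⁻) = 2 × 0.02320 = 0.04640 mol
Q = 0.04640 × 96500 / 0.628 = 7130 C
t = 7130 / 10.6 = 672.6 s = 0.187 h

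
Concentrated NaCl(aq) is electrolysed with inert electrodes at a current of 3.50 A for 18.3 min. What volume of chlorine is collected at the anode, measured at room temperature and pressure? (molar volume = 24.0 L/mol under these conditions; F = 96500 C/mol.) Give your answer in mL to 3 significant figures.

478 mL

Charge passed = 3.50 × 1098 = 3843 C
Moles of electrons = 3843 / 96500 = 0.03982 mol
2Cl⁻ → Cl₂ + 2e⁻, so n(Cl₂) = 0.03982 / 2 = 0.01991 mol
V = 0.01991 × 24.0 = 0.4778 L
= 478 mL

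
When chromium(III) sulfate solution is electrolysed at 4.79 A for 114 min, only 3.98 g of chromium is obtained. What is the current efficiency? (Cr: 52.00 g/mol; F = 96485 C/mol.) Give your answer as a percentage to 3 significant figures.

Q = 4.79 × 6840 = 32760 C
n(e⁻) = 32760 / 96485 = 0.3395 mol
Cr³⁺ + 3e⁻ → Cr, so theoretical n(Cr) = 0.1132 mol → 5.886 g
Efficiency = 3.98 / 5.886 = 0.6762 = 67.6%

67.6%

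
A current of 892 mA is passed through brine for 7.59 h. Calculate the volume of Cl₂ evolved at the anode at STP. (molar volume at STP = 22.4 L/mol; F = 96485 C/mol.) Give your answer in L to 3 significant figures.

Charge passed = 0.892 × 27324 = 24370 C
n(e⁻) = 24370 / 96485 = 0.2526 mol
2Cl⁻ → Cl₂ + 2e⁻, so n(Cl₂) = 0.2526 / 2 = 0.1263 mol
V = 0.1263 × 22.4 = 2.829 L

2.83 L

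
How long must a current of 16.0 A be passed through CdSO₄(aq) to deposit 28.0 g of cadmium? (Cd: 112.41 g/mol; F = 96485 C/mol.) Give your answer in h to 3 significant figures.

n(Cd) = 28.0 / 112.41 = 0.2491 mol
Cd²⁺ + 2e⁻ → Cd, so n(e⁻) = 2 × 0.2491 = 0.4982 mol
Q = 0.4982 × 96485 = 48070 C
t = Q / I = 48070 / 16.0 = 3004 s = 0.834 h

0.834 h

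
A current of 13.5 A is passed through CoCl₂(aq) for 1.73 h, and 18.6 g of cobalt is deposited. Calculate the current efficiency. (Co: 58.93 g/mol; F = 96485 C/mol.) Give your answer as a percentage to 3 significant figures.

72.4%

Q = 13.5 × 6228 = 84080 C
n(e⁻) = 84080 / 96485 = 0.8714 mol
Co²⁺ + 2e⁻ → Co, so theoretical n(Co) = 0.4357 mol → 25.68 g
Efficiency = 18.6 / 25.68 = 0.7243 = 72.4%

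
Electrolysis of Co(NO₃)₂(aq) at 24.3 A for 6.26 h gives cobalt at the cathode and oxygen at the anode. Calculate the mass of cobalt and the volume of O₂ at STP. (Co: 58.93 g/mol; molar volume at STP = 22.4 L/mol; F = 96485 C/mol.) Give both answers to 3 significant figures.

167 g Co; 31.8 L O₂

Q = 24.3 × 22536 = 5.476×10^5 C; n(e⁻) = 5.476×10^5 / 96485 = 5.675 mol
Cathode: Co²⁺ + 2e⁻ → Co → n(Co) = 5.675/2 = 2.838 mol → 167 g
Anode: 2H₂O → O₂ + 4H⁺ + 4e⁻ → n(O₂) = 5.675/4 = 1.419 mol → 31.8 L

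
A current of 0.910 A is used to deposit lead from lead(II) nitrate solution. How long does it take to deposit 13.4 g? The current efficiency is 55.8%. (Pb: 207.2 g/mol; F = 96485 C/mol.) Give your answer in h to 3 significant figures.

6.83 h

n(Pb) = 13.4 / 207.2 = 0.06467 mol
Pb²⁺ + 2e⁻ → Pb, so n(e⁻) = 2 × 0.06467 = 0.1293 mol
Q = 0.1293 × 96485 / 0.558 = 22360 C
t = Q / I = 22360 / 0.910 = 24570 s = 6.83 h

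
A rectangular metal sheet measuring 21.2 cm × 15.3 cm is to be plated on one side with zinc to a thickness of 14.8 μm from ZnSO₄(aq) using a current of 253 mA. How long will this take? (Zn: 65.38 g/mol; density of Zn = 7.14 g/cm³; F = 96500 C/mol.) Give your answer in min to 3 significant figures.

667 min

Plated area = 21.2 × 15.3 = 324.4 cm²
Volume = 324.4 × 14.8×10⁻⁴ cm = 0.4801 cm³
m(Zn) = 0.4801 × 7.14 = 3.428 g
n(Zn) = 3.428 / 65.38 = 0.05243 mol; n(e⁻) = 2 × 0.05243 = 0.1049 mol
Q = 0.1049 × 96500 = 10120 C
t = 10120 / 0.253 = 40000 s = 667 min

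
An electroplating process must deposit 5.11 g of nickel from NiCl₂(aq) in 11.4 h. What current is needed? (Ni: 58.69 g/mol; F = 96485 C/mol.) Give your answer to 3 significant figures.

0.409 A

n(Ni) = 5.11 / 58.69 = 0.08707 mol
Ni²⁺ + 2e⁻ → Ni, so n(e⁻) = 2 × 0.08707 = 0.1741 mol
Q = 0.1741 × 96485 = 16800 C
I = Q / t = 16800 / 41040 s = 0.409 A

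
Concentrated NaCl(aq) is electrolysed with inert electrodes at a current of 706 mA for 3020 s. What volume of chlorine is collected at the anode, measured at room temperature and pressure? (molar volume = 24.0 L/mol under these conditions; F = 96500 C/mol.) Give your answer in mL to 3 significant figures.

265 mL

Charge passed = 0.706 × 3020 = 2132 C
n(e⁻) = Q/F = 2132/96500 = 0.02209 mol
2Cl⁻ → Cl₂ + 2e⁻, so n(Cl₂) = 0.02209 / 2 = 0.01105 mol
V = 0.01105 × 24.0 = 0.2652 L
= 265 mL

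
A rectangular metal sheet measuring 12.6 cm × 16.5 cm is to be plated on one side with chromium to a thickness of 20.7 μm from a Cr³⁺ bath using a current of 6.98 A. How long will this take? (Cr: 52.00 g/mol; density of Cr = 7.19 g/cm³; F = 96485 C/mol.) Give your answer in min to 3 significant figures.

Plated area = 12.6 × 16.5 = 207.9 cm²
Volume = 207.9 × 20.7×10⁻⁴ cm = 0.4304 cm³
m(Cr) = 0.4304 × 7.19 = 3.095 g
n(Cr) = 3.095 / 52.00 = 0.05952 mol; n(e⁻) = 3 × 0.05952 = 0.1786 mol
Q = 0.1786 × 96485 = 17230 C
t = 17230 / 6.98 = 2468 s = 41.1 min

41.1 min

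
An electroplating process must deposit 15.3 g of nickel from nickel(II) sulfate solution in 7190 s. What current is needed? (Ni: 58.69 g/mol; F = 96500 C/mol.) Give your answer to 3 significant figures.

7.00 A

n(Ni) = 15.3 / 58.69 = 0.2607 mol
Ni²⁺ + 2e⁻ → Ni, so n(e⁻) = 2 × 0.2607 = 0.5214 mol
Q = 0.5214 × 96500 = 50320 C
I = Q / t = 50320 / 7190 s = 7.00 A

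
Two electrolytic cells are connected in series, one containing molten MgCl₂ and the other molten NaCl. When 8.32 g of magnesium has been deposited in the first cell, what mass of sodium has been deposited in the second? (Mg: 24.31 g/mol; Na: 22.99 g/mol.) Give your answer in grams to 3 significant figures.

15.7 g

n(Mg) = 8.32 / 24.31 = 0.3422 mol
Mg²⁺ + 2e⁻ → Mg, so n(e⁻) = 2 × 0.3422 = 0.6844 mol
Same current for the same time ⇒ same n(e⁻) = 0.6844 mol in both cells.
Na⁺ + e⁻ → Na, so n(Na) = 0.6844 mol
m(Na) = 0.6844 × 22.99 = 15.7 g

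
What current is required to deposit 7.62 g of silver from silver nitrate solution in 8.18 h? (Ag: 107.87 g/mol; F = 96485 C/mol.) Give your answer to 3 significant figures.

0.231 A

n(Ag) = 7.62 / 107.87 = 0.07064 mol
Ag⁺ + e⁻ → Ag, so n(e⁻) = 0.07064 mol
Q = 0.07064 × 96485 = 6816 C
I = Q / t = 6816 / 29448 s = 0.231 A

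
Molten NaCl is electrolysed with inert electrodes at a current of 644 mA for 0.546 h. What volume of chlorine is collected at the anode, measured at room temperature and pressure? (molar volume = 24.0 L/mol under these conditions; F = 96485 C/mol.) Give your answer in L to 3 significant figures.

Q = It = 0.644 × 1965.6 = 1266 C
n(e⁻) = Q/F = 1266/96485 = 0.01312 mol
2Cl⁻ → Cl₂ + 2e⁻, so n(Cl₂) = 0.01312 / 2 = 0.006560 mol
V = 0.006560 × 24.0 = 0.1574 L

0.157 L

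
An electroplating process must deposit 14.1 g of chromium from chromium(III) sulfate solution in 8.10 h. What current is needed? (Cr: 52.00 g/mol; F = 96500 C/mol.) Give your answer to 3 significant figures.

n(Cr) = 14.1 / 52.00 = 0.2712 mol
Cr³⁺ + 3e⁻ → Cr, so n(e⁻) = 3 × 0.2712 = 0.8136 mol
Q = 0.8136 × 96500 = 78510 C
I = Q / t = 78510 / 29160 s = 2.69 A

2.69 A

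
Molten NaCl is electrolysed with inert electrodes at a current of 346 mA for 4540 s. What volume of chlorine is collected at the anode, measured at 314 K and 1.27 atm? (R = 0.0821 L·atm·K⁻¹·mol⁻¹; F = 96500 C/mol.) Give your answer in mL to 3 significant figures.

Q = 0.346 A × 4540 s = 1571 C
n(e⁻) = Q/F = 1571/96500 = 0.01628 mol
2Cl⁻ → Cl₂ + 2e⁻, so n(Cl₂) = 0.01628 / 2 = 0.008140 mol
V = nRT/P = 0.008140 × 0.0821 × 314 / 1.27 = 0.1652 L
= 165 mL

165 mL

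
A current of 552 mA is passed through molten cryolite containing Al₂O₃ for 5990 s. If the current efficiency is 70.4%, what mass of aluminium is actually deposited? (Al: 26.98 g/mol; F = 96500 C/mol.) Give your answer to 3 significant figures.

0.217 g

Q = 0.552 × 5990 = 3306 C
n(e⁻) = 3306 / 96500 = 0.03426 mol
Al³⁺ + 3e⁻ → Al, so theoretical m(Al) = 0.01142 × 26.98 = 0.3081 g
Actual mass = 70.4% × 0.3081 = 0.217 g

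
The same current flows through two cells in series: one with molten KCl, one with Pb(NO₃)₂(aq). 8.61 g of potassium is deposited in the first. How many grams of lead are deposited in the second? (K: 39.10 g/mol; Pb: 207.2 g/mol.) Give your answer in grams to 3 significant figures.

n(K) = 8.61 / 39.10 = 0.2202 mol
K⁺ + e⁻ → K, so n(e⁻) = 0.2202 mol
Since the cells are in series, n(e⁻) in the Pb cell is also 0.2202 mol.
Pb²⁺ + 2e⁻ → Pb, so n(Pb) = 0.2202 / 2 = 0.1101 mol
m(Pb) = 0.1101 × 207.2 = 22.8 g

22.8 g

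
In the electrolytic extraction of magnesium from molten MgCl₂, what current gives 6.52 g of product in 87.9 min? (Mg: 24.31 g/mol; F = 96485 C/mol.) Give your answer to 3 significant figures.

9.81 A

n(Mg) = 6.52 / 24.31 = 0.2682 mol
Mg²⁺ + 2e⁻ → Mg, so n(e⁻) = 2 × 0.2682 = 0.5364 mol
Q = 0.5364 × 96485 = 51750 C
I = Q / t = 51750 / 5274 s = 9.81 A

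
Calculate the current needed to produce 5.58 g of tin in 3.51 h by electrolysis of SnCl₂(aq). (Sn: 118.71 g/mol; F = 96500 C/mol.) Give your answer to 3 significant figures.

n(Sn) = 5.58 / 118.71 = 0.04701 mol
Sn²⁺ + 2e⁻ → Sn, so n(e⁻) = 2 × 0.04701 = 0.09402 mol
Q = 0.09402 × 96500 = 9073 C
I = Q / t = 9073 / 12636 s = 0.718 A

0.718 A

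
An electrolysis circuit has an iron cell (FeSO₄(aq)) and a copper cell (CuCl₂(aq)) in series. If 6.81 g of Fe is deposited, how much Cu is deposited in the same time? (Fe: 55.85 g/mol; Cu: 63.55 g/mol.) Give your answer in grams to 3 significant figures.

7.75 g

n(Fe) = 6.81 / 55.85 = 0.1219 mol
Fe²⁺ + 2e⁻ → Fe, so n(e⁻) = 2 × 0.1219 = 0.2438 mol
Since the cells are in series, n(e⁻) in the Cu cell is also 0.2438 mol.
Cu²⁺ + 2e⁻ → Cu, so n(Cu) = 0.2438 / 2 = 0.1219 mol
m(Cu) = 0.1219 × 63.55 = 7.75 g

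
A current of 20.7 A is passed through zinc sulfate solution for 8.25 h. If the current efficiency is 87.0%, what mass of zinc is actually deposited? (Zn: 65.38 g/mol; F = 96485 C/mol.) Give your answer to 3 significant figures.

Q = 20.7 × 29700 = 6.148×10^5 C
n(e⁻) = 6.148×10^5 / 96485 = 6.372 mol
Zn²⁺ + 2e⁻ → Zn, so theoretical m(Zn) = 3.186 × 65.38 = 208.3 g
Actual mass = 87.0% × 208.3 = 181 g

181 g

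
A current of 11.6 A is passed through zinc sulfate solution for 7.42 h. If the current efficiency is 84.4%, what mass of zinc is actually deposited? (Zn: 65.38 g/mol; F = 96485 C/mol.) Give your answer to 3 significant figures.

Q = 11.6 × 26712 = 3.099×10^5 C
n(e⁻) = 3.099×10^5 / 96485 = 3.212 mol
Zn²⁺ + 2e⁻ → Zn, so theoretical m(Zn) = 1.606 × 65.38 = 105.0 g
Actual mass = 84.4% × 105.0 = 88.6 g

88.6 g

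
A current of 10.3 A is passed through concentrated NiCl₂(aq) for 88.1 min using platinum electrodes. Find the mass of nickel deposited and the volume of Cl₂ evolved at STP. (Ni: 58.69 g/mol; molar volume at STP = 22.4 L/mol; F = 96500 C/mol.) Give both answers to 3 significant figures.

Q = 10.3 × 5286 = 54450 C; n(e⁻) = 54450 / 96500 = 0.5642 mol
Cathode: Ni²⁺ + 2e⁻ → Ni → n(Ni) = 0.5642/2 = 0.2821 mol → 16.6 g
Anode: 2Cl⁻ → Cl₂ + 2e⁻ → n(Cl₂) = 0.5642/2 = 0.2821 mol → 6.32 L

16.6 g Ni; 6.32 L Cl₂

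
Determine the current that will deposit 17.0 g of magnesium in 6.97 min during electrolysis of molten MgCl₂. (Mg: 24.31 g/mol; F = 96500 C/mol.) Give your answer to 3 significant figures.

323 A

n(Mg) = 17.0 / 24.31 = 0.6993 mol
Mg²⁺ + 2e⁻ → Mg, so n(e⁻) = 2 × 0.6993 = 1.399 mol
Q = 1.399 × 96500 = 1.350×10^5 C
I = Q / t = 1.350×10^5 / 418.2 s = 323 A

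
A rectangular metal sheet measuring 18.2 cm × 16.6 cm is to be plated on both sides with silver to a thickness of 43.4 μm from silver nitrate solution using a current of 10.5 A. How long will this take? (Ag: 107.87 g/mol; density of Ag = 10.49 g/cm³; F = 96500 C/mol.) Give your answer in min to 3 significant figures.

Plated area = 2 × 18.2 × 16.6 = 604.2 cm²
Volume = 604.2 × 43.4×10⁻⁴ cm = 2.622 cm³
m(Ag) = 2.622 × 10.49 = 27.50 g
n(Ag) = 27.50 / 107.87 = 0.2549 mol; n(e⁻) = 0.2549 mol
Q = 0.2549 × 96500 = 24600 C
t = 24600 / 10.5 = 2343 s = 39.1 min

39.1 min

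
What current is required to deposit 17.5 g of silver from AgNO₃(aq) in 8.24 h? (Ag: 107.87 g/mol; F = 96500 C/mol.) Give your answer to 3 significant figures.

0.528 A

n(Ag) = 17.5 / 107.87 = 0.1622 mol
Ag⁺ + e⁻ → Ag, so n(e⁻) = 0.1622 mol
Q = 0.1622 × 96500 = 15650 C
I = Q / t = 15650 / 29664 s = 0.528 A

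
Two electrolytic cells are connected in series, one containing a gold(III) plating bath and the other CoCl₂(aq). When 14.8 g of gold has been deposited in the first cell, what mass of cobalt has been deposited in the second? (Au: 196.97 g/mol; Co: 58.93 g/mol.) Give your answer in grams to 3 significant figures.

n(Au) = 14.8 / 196.97 = 0.07514 mol
Au³⁺ + 3e⁻ → Au, so n(e⁻) = 3 × 0.07514 = 0.2254 mol
The cells are in series, so the same charge (and hence the same n(e⁻) = 0.2254 mol) passes through both.
Co²⁺ + 2e⁻ → Co, so n(Co) = 0.2254 / 2 = 0.1127 mol
m(Co) = 0.1127 × 58.93 = 6.64 g

6.64 g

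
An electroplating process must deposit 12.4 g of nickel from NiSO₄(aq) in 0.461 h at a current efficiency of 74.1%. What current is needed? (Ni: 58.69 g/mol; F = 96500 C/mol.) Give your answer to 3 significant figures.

33.2 A

n(Ni) = 12.4 / 58.69 = 0.2113 mol
Ni²⁺ + 2e⁻ → Ni, so n(e⁻) = 2 × 0.2113 = 0.4226 mol
Q = 0.4226 × 96500 / 0.741 = 55030 C
I = Q / t = 55030 / 1659.6 s = 33.2 A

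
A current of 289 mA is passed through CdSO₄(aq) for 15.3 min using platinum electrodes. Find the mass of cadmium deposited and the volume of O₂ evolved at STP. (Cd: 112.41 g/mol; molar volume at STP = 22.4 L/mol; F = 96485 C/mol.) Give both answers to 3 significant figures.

Q = 0.289 × 918 = 265.3 C; n(e⁻) = 265.3 / 96485 = 0.002750 mol
Cathode: Cd²⁺ + 2e⁻ → Cd → n(Cd) = 0.002750/2 = 0.001375 mol → 0.155 g
Anode: 2H₂O → O₂ + 4H⁺ + 4e⁻ → n(O₂) = 0.002750/4 = 6.875×10^-4 mol → 0.0154 L

0.155 g Cd; 0.0154 L O₂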